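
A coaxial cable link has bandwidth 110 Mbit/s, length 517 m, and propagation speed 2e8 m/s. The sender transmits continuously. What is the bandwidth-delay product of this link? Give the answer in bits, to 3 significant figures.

284 bits

Propagation delay = 517 / 200000000 = 2.585e-06 s.
BDP = R × t_prop = 110000000 × 2.585e-06 = 284.35 bits.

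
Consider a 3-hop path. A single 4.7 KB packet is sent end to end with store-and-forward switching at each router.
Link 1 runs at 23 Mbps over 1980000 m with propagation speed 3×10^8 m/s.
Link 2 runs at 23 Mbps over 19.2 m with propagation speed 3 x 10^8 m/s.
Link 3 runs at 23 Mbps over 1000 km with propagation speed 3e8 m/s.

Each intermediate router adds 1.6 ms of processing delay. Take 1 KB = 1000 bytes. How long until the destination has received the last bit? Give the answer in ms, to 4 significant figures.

L = 37600 bits.
Transmission delay per hop = L/R = 37600/23000000 = 1.63478 ms; 3 hops → 4.90435 ms.
Propagation delays (d/s per hop): 6.6, 6.4e-05, 3.33333 ms; sum = 9.9334 ms.
Processing at 2 router(s): 2 × 1.6 ms = 3.2 ms.
End-to-end = 18.04 ms.

18.04 ms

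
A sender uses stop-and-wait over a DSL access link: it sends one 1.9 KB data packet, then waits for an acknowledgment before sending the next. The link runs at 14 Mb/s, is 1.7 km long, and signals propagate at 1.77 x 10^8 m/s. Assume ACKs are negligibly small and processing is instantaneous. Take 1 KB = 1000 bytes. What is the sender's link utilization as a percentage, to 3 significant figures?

t_tx = L/R = 15200/14000000 = 0.00108571 s.
t_prop = 1700/177000000 = 9.60452e-06 s; RTT = 1.9209e-05 s.
Cycle = t_tx + RTT = 0.00110492 s.
Utilization = t_tx / cycle = 0.00108571/0.00110492 = 98.3 %.

98.3 %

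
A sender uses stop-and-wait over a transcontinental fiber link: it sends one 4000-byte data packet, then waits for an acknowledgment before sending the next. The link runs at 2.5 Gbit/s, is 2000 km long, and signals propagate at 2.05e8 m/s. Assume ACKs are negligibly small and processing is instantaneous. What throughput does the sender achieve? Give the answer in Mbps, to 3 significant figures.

t_tx = L/R = 32000/2500000000 = 1.28e-05 s.
t_prop = 2000000/2.05e+08 = 0.0097561 s; RTT = 0.0195122 s.
Cycle = t_tx + RTT = 0.019525 s.
Throughput = L / cycle = 32000 / 0.019525 = 1.64 Mbps.

1.64 Mbps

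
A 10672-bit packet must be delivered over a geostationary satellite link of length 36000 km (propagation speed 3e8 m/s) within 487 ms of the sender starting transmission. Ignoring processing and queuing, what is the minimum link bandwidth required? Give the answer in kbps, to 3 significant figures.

29.1 kbps

Propagation delay = 36000000 / 300000000 = 120 ms.
Transmission budget = 487 − 120 = 367 ms.
R ≥ L / t_tx = 10672 bits / 0.367 s = 29.1 kbps.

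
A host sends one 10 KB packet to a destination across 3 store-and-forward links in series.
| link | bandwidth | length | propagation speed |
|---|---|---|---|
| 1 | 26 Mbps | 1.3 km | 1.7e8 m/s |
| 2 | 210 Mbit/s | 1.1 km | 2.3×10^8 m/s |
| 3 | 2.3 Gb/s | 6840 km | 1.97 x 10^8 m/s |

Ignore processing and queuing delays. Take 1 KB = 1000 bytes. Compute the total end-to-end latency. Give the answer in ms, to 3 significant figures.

38.2 ms

L = 80000 bits.
Transmission delays (L/R per hop): 3.07692, 0.380952, 0.0347826 ms; sum = 3.49266 ms.
Propagation delays (d/s per hop): 0.00764706, 0.00478261, 34.7208 ms; sum = 34.7332 ms.
End-to-end = 38.2 ms.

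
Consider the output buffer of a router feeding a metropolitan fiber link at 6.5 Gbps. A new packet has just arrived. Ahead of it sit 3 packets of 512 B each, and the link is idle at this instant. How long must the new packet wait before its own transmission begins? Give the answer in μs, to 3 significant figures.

1.89 μs

Each queued packet: L/R = 4096/6500000000 = 0.630154 μs.
3 queued → 1.89046 μs.
Queuing delay = 1.89 μs.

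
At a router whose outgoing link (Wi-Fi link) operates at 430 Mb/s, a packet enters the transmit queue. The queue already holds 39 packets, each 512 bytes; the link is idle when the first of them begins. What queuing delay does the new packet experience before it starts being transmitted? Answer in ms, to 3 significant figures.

Each queued packet: L/R = 4096/430000000 = 0.00952558 ms.
39 queued → 0.371498 ms.
Queuing delay = 0.371 ms.

0.371 ms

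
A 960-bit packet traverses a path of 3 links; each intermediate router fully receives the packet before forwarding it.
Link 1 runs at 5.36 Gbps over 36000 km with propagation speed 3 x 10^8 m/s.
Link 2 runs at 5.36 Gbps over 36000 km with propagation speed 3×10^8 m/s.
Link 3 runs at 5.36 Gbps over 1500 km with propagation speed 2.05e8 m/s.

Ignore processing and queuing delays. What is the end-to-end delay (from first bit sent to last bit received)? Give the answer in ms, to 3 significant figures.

247 ms

Transmission delay per hop = L/R = 960/5360000000 = 0.000179104 ms; 3 hops → 0.000537313 ms.
Propagation delays (d/s per hop): 120, 120, 7.31707 ms; sum = 247.317 ms.
End-to-end = 247 ms.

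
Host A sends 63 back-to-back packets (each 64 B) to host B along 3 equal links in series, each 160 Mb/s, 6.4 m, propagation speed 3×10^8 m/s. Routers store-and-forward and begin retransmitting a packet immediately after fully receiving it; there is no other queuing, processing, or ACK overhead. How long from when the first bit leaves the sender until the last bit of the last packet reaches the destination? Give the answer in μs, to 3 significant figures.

Per-hop transmission t_tx = L/R = 512/160000000 = 3.2 μs.
Per-hop propagation t_prop = 6.4/300000000 = 0.0213333 μs.
Pipeline fill: first packet needs 3·t_tx to clear all hops; remaining 62 packets each add one t_tx.
Total = (3+63-1)·t_tx + 3·t_prop = 65·3.2 + 3·0.0213333 = 208 μs.

208 μs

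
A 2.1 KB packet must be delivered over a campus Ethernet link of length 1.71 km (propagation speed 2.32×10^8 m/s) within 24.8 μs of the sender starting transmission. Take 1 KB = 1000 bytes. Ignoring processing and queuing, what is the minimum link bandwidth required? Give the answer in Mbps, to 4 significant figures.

963.9 Mbps

L = 16800 bits.
Propagation delay = 1710 / 2.32e+08 = 7.37069 μs.
Transmission budget = 24.8 − 7.37069 = 17.4293 μs.
R ≥ L / t_tx = 16800 bits / 1.74293e-05 s = 963.9 Mbps.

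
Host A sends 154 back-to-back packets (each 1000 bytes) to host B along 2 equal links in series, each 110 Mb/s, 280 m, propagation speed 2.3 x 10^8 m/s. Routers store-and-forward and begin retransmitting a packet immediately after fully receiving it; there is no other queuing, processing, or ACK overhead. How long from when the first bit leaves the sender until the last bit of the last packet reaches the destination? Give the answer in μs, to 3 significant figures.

11300 μs

Per-hop transmission t_tx = L/R = 8000/110000000 = 72.7273 μs.
Per-hop propagation t_prop = 280/2.3e+08 = 1.21739 μs.
Pipeline fill: first packet needs 2·t_tx to clear all hops; remaining 153 packets each add one t_tx.
Total = (2+154-1)·t_tx + 2·t_prop = 155·72.7273 + 2·1.21739 = 11300 μs.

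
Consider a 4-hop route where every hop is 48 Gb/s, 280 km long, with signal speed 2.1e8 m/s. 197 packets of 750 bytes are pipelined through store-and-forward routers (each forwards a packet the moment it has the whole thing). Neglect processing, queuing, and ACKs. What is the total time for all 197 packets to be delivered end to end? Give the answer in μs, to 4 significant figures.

5358 μs

Per-hop transmission t_tx = L/R = 6000/48000000000 = 0.125 μs.
Per-hop propagation t_prop = 280000/210000000 = 1333.33 μs.
Pipeline fill: first packet needs 4·t_tx to clear all hops; remaining 196 packets each add one t_tx.
Total = (4+197-1)·t_tx + 4·t_prop = 200·0.125 + 4·1333.33 = 5358 μs.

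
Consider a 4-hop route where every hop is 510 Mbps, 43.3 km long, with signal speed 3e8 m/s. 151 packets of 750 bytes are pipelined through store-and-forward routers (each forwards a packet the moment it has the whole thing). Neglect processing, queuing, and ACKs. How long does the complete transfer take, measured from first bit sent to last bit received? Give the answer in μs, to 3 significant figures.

Per-hop transmission t_tx = L/R = 6000/510000000 = 11.7647 μs.
Per-hop propagation t_prop = 43300/300000000 = 144.333 μs.
Pipeline fill: first packet needs 4·t_tx to clear all hops; remaining 150 packets each add one t_tx.
Total = (4+151-1)·t_tx + 4·t_prop = 154·11.7647 + 4·144.333 = 2390 μs.

2390 μs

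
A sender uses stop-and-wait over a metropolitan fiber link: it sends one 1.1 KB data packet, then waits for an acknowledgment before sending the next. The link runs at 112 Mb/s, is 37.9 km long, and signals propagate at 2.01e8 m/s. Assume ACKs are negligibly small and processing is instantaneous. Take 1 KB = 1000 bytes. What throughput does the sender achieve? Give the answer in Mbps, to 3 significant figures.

t_tx = L/R = 8800/112000000 = 7.85714e-05 s.
t_prop = 37900/2.01e+08 = 0.000188557 s; RTT = 0.000377114 s.
Cycle = t_tx + RTT = 0.000455686 s.
Throughput = L / cycle = 8800 / 0.000455686 = 19.3 Mbps.

19.3 Mbps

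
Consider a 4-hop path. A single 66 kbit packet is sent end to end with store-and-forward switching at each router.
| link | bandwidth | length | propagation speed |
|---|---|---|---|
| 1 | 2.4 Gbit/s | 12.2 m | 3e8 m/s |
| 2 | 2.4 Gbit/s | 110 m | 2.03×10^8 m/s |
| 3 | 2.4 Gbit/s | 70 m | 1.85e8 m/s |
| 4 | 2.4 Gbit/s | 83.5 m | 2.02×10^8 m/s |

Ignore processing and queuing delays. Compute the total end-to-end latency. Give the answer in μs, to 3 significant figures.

L = 66000 bits.
Transmission delay per hop = L/R = 66000/2400000000 = 27.5 μs; 4 hops → 110 μs.
Propagation delays (d/s per hop): 0.0406667, 0.541872, 0.378378, 0.413366 μs; sum = 1.37428 μs.
End-to-end = 111 μs.

111 μs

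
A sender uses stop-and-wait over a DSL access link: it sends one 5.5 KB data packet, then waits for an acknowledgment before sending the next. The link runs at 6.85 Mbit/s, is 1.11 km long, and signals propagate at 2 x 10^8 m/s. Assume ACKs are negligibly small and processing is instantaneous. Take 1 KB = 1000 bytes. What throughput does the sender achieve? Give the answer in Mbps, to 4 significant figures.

t_tx = L/R = 44000/6850000 = 0.00642336 s.
t_prop = 1110/200000000 = 5.55e-06 s; RTT = 1.11e-05 s.
Cycle = t_tx + RTT = 0.00643446 s.
Throughput = L / cycle = 44000 / 0.00643446 = 6.838 Mbps.

6.838 Mbps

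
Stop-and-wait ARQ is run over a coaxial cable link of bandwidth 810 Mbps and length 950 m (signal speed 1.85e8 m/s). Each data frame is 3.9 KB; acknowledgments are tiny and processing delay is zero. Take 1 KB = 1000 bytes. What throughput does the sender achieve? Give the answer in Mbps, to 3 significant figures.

t_tx = L/R = 31200/810000000 = 3.85185e-05 s.
t_prop = 950/185000000 = 5.13514e-06 s; RTT = 1.02703e-05 s.
Cycle = t_tx + RTT = 4.87888e-05 s.
Throughput = L / cycle = 31200 / 4.87888e-05 = 639 Mbps.

639 Mbps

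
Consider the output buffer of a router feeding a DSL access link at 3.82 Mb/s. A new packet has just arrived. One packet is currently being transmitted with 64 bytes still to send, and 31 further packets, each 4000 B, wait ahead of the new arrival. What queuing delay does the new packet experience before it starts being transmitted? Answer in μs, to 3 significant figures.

260000 μs

Each queued packet: L/R = 32000/3820000 = 8376.96 μs.
31 queued → 259686 μs.
Plus remaining 512 bits of current packet: 134.031 μs.
Queuing delay = 260000 μs.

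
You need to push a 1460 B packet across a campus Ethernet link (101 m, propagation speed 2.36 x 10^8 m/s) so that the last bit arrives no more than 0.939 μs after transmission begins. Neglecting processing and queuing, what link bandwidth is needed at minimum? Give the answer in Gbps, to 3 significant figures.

L = 11680 bits.
Propagation delay = 101 / 236000000 = 0.427966 μs.
Transmission budget = 0.939 − 0.427966 = 0.511034 μs.
R ≥ L / t_tx = 11680 bits / 5.11034e-07 s = 22.9 Gbps.

22.9 Gbps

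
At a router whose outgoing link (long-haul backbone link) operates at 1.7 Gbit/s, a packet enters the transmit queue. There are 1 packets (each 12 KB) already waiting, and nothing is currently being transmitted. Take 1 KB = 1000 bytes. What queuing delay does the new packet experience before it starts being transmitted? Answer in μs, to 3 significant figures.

56.5 μs

Each queued packet: L/R = 96000/1700000000 = 56.4706 μs.
1 queued → 56.4706 μs.
Queuing delay = 56.5 μs.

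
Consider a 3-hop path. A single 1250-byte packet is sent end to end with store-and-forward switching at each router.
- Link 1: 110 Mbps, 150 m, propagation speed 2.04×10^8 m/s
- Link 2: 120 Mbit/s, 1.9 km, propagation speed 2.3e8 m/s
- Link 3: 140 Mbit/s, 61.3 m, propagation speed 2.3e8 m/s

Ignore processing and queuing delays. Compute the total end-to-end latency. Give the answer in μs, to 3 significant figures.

255 μs

L = 1250 × 8 = 10000 bits.
Transmission delays (L/R per hop): 90.9091, 83.3333, 71.4286 μs; sum = 245.671 μs.
Propagation delays (d/s per hop): 0.735294, 8.26087, 0.266522 μs; sum = 9.26269 μs.
End-to-end = 255 μs.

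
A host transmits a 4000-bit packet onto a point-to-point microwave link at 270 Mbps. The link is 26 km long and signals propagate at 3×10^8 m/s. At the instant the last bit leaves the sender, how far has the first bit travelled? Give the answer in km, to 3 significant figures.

t_tx = L/R = 4000/270000000 = 1.48148e-05 s.
Distance = s × t_tx = 300000000 × 1.48148e-05 = 4.44 km.

4.44 km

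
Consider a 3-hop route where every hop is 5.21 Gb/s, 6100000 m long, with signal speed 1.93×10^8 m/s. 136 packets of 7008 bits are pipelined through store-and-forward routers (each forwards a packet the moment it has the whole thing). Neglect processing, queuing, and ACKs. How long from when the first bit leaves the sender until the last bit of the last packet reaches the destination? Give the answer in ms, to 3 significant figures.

95.0 ms

Per-hop transmission t_tx = L/R = 7008/5210000000 = 0.00134511 ms.
Per-hop propagation t_prop = 6100000/193000000 = 31.6062 ms.
Pipeline fill: first packet needs 3·t_tx to clear all hops; remaining 135 packets each add one t_tx.
Total = (3+136-1)·t_tx + 3·t_prop = 138·0.00134511 + 3·31.6062 = 95.0 ms.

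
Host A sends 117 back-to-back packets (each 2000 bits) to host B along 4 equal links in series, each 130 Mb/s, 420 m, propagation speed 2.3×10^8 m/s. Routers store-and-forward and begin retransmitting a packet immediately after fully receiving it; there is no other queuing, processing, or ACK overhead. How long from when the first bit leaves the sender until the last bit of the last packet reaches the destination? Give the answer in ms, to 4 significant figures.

1.853 ms

Per-hop transmission t_tx = L/R = 2000/130000000 = 0.0153846 ms.
Per-hop propagation t_prop = 420/2.3e+08 = 0.00182609 ms.
Pipeline fill: first packet needs 4·t_tx to clear all hops; remaining 116 packets each add one t_tx.
Total = (4+117-1)·t_tx + 4·t_prop = 120·0.0153846 + 4·0.00182609 = 1.853 ms.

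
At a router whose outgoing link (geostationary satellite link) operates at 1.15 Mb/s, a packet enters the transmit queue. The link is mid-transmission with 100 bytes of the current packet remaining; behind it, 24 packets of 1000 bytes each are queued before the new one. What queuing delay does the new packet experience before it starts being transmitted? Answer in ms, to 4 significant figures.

Each queued packet: L/R = 8000/1150000 = 6.95652 ms.
24 queued → 166.957 ms.
Plus remaining 800 bits of current packet: 0.695652 ms.
Queuing delay = 167.7 ms.

167.7 ms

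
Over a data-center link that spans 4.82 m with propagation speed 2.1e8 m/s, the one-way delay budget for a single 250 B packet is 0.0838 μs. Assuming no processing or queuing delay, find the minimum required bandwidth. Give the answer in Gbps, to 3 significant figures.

L = 2000 bits.
Propagation delay = 4.82 / 210000000 = 0.0229524 μs.
Transmission budget = 0.0838 − 0.0229524 = 0.0608476 μs.
R ≥ L / t_tx = 2000 bits / 6.08476e-08 s = 32.9 Gbps.

32.9 Gbps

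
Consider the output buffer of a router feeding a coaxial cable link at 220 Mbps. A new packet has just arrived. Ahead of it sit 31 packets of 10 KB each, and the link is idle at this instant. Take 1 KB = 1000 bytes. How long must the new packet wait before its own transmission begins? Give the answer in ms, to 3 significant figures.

11.3 ms

Each queued packet: L/R = 80000/220000000 = 0.363636 ms.
31 queued → 11.2727 ms.
Queuing delay = 11.3 ms.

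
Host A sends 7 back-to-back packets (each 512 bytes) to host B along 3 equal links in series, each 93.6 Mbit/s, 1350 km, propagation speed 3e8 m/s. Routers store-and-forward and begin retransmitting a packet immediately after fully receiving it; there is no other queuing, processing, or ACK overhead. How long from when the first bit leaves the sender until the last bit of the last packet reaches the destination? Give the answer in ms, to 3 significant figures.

Per-hop transmission t_tx = L/R = 4096/93600000 = 0.0437607 ms.
Per-hop propagation t_prop = 1350000/300000000 = 4.5 ms.
Pipeline fill: first packet needs 3·t_tx to clear all hops; remaining 6 packets each add one t_tx.
Total = (3+7-1)·t_tx + 3·t_prop = 9·0.0437607 + 3·4.5 = 13.9 ms.

13.9 ms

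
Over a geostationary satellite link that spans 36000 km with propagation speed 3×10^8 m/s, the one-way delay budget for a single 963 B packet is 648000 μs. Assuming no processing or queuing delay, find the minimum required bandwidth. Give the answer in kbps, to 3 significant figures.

L = 7704 bits.
Propagation delay = 36000000 / 300000000 = 120000 μs.
Transmission budget = 648000 − 120000 = 528000 μs.
R ≥ L / t_tx = 7704 bits / 0.528 s = 14.6 kbps.

14.6 kbps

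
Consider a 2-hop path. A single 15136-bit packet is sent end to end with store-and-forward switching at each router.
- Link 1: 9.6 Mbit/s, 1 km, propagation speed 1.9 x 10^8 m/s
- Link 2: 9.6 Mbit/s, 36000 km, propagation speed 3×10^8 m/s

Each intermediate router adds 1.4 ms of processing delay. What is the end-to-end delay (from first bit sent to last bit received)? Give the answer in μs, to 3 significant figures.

125000 μs

Transmission delay per hop = L/R = 15136/9600000 = 1576.67 μs; 2 hops → 3153.33 μs.
Propagation delays (d/s per hop): 5.26316, 120000 μs; sum = 120005 μs.
Processing at 1 router(s): 1 × 1.4 ms = 1400 μs.
End-to-end = 125000 μs.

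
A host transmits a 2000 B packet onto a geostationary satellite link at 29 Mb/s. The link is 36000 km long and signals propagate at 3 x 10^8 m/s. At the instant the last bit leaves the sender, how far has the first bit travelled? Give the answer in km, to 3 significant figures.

t_tx = L/R = 16000/29000000 = 0.000551724 s.
Distance = s × t_tx = 300000000 × 0.000551724 = 166 km.

166 km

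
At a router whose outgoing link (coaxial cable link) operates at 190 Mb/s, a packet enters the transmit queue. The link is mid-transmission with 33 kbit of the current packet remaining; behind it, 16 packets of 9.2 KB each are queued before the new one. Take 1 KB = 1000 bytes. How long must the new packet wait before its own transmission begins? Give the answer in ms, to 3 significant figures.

Each queued packet: L/R = 73600/190000000 = 0.387368 ms.
16 queued → 6.19789 ms.
Plus remaining 33000 bits of current packet: 0.173684 ms.
Queuing delay = 6.37 ms.

6.37 ms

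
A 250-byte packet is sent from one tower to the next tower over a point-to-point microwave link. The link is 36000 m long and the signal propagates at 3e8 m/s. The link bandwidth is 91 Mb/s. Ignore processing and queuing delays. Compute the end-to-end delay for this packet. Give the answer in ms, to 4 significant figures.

L = 250 × 8 = 2000 bits.
Transmission delay = L/R = 2000 / 91000000 = 0.021978 ms.
Propagation delay = d/s = 36000 m / 300000000 m/s = 0.12 ms.
Total = 0.1420 ms.

0.1420 ms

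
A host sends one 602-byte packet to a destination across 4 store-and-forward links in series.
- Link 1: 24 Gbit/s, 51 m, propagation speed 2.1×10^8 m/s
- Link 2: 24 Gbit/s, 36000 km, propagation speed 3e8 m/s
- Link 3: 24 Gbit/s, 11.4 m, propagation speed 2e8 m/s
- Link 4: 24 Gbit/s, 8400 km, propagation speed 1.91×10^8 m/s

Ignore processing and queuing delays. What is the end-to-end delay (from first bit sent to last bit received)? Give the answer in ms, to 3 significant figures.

164 ms

L = 602 × 8 = 4816 bits.
Transmission delay per hop = L/R = 4816/24000000000 = 0.000200667 ms; 4 hops → 0.000802667 ms.
Propagation delays (d/s per hop): 0.000242857, 120, 5.7e-05, 43.9791 ms; sum = 163.979 ms.
End-to-end = 164 ms.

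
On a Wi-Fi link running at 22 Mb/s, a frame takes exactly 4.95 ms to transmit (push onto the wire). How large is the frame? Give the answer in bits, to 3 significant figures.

L = R × t_tx = 22000000 b/s × 0.00495 s = 108900 bits.

109000 bits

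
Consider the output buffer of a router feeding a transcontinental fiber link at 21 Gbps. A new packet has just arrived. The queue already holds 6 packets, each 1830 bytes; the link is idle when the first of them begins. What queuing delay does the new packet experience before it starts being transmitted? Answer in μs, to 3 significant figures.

4.18 μs

Each queued packet: L/R = 14640/21000000000 = 0.697143 μs.
6 queued → 4.18286 μs.
Queuing delay = 4.18 μs.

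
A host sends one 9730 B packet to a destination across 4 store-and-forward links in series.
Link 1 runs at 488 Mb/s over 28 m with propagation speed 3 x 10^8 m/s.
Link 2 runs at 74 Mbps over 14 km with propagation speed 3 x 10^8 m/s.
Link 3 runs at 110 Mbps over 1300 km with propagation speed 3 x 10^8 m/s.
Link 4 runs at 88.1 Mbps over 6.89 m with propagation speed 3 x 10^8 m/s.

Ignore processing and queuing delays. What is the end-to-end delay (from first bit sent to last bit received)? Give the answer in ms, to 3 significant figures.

L = 9730 × 8 = 77840 bits.
Transmission delays (L/R per hop): 0.159508, 1.05189, 0.707636, 0.883541 ms; sum = 2.80258 ms.
Propagation delays (d/s per hop): 9.33333e-05, 0.0466667, 4.33333, 2.29667e-05 ms; sum = 4.38012 ms.
End-to-end = 7.18 ms.

7.18 ms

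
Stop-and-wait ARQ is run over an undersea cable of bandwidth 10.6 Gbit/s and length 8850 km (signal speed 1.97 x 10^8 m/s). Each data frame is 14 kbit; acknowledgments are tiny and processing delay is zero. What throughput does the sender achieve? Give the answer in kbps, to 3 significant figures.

t_tx = L/R = 14000/10600000000 = 1.32075e-06 s.
t_prop = 8850000/197000000 = 0.0449239 s; RTT = 0.0898477 s.
Cycle = t_tx + RTT = 0.089849 s.
Throughput = L / cycle = 14000 / 0.089849 = 156 kbps.

156 kbps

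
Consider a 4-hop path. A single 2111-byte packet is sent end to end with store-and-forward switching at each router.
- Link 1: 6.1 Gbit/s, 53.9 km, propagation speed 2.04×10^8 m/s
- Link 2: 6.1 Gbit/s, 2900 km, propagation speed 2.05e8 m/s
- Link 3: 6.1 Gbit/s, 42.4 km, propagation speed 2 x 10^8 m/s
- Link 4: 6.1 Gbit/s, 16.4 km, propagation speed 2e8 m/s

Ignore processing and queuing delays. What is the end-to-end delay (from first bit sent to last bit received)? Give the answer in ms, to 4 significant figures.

L = 2111 × 8 = 16888 bits.
Transmission delay per hop = L/R = 16888/6100000000 = 0.00276852 ms; 4 hops → 0.0110741 ms.
Propagation delays (d/s per hop): 0.264216, 14.1463, 0.212, 0.082 ms; sum = 14.7046 ms.
End-to-end = 14.72 ms.

14.72 ms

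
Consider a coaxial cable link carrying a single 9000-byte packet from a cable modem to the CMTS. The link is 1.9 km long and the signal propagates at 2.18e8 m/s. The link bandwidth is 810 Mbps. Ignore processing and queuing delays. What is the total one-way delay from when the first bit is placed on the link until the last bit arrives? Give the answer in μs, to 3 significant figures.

97.6 μs

L = 9000 × 8 = 72000 bits.
Transmission delay = L/R = 72000 / 810000000 = 88.8889 μs.
Propagation delay = d/s = 1900 m / 2.18e+08 m/s = 8.7156 μs.
Total = 97.6 μs.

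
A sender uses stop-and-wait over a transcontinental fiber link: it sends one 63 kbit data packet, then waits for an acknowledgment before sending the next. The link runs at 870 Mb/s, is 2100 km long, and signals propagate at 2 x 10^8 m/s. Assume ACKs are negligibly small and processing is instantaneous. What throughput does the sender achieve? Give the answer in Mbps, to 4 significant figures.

t_tx = L/R = 63000/870000000 = 7.24138e-05 s.
t_prop = 2100000/200000000 = 0.0105 s; RTT = 0.021 s.
Cycle = t_tx + RTT = 0.0210724 s.
Throughput = L / cycle = 63000 / 0.0210724 = 2.990 Mbps.

2.990 Mbps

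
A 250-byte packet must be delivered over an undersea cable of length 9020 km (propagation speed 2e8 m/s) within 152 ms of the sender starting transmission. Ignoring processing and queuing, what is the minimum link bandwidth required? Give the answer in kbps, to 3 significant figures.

18.7 kbps

L = 2000 bits.
Propagation delay = 9020000 / 200000000 = 45.1 ms.
Transmission budget = 152 − 45.1 = 106.9 ms.
R ≥ L / t_tx = 2000 bits / 0.1069 s = 18.7 kbps.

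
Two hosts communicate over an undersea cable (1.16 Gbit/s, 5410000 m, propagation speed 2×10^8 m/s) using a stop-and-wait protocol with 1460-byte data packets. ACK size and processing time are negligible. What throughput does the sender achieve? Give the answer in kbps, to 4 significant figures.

t_tx = L/R = 11680/1160000000 = 1.0069e-05 s.
t_prop = 5410000/200000000 = 0.02705 s; RTT = 0.0541 s.
Cycle = t_tx + RTT = 0.0541101 s.
Throughput = L / cycle = 11680 / 0.0541101 = 215.9 kbps.

215.9 kbps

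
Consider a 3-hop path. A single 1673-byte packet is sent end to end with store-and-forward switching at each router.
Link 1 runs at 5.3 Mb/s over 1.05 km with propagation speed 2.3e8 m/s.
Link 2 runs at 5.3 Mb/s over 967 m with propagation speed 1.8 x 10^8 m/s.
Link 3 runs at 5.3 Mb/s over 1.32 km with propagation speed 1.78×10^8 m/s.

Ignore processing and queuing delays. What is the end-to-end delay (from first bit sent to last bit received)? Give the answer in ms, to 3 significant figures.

L = 1673 × 8 = 13384 bits.
Transmission delay per hop = L/R = 13384/5300000 = 2.52528 ms; 3 hops → 7.57585 ms.
Propagation delays (d/s per hop): 0.00456522, 0.00537222, 0.00741573 ms; sum = 0.0173532 ms.
End-to-end = 7.59 ms.

7.59 ms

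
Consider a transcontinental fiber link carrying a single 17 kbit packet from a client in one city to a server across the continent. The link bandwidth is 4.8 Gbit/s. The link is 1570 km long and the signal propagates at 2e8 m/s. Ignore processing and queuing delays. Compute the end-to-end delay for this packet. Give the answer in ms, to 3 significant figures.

7.85 ms

L = 17000 bits.
Transmission delay = L/R = 17000 / 4800000000 = 0.00354167 ms.
Propagation delay = d/s = 1570000 m / 200000000 m/s = 7.85 ms.
Total = 7.85 ms.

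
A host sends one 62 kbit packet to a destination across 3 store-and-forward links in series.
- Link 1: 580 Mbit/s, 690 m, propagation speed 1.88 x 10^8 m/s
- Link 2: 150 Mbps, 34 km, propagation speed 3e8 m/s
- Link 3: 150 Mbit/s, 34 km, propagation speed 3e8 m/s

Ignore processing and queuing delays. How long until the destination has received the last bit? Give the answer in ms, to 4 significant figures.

1.164 ms

L = 62000 bits.
Transmission delays (L/R per hop): 0.106897, 0.413333, 0.413333 ms; sum = 0.933563 ms.
Propagation delays (d/s per hop): 0.00367021, 0.113333, 0.113333 ms; sum = 0.230337 ms.
End-to-end = 1.164 ms.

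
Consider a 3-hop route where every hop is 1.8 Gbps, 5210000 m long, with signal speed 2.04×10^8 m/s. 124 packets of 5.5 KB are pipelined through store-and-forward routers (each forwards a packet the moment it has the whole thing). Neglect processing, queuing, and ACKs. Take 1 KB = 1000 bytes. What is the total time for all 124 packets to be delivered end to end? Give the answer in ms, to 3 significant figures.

79.7 ms

Per-hop transmission t_tx = L/R = 44000/1800000000 = 0.0244444 ms.
Per-hop propagation t_prop = 5210000/204000000 = 25.5392 ms.
Pipeline fill: first packet needs 3·t_tx to clear all hops; remaining 123 packets each add one t_tx.
Total = (3+124-1)·t_tx + 3·t_prop = 126·0.0244444 + 3·25.5392 = 79.7 ms.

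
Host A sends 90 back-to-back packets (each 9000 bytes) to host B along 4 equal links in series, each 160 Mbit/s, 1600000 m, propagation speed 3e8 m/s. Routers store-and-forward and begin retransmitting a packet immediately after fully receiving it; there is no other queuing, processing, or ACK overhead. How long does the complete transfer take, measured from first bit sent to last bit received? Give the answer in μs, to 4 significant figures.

63180 μs

Per-hop transmission t_tx = L/R = 72000/160000000 = 450 μs.
Per-hop propagation t_prop = 1600000/300000000 = 5333.33 μs.
Pipeline fill: first packet needs 4·t_tx to clear all hops; remaining 89 packets each add one t_tx.
Total = (4+90-1)·t_tx + 4·t_prop = 93·450 + 4·5333.33 = 63180 μs.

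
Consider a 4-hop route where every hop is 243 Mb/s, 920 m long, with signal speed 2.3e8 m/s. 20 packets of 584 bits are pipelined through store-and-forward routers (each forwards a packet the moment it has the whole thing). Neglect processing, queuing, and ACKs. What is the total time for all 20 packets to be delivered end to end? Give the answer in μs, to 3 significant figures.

71.3 μs

Per-hop transmission t_tx = L/R = 584/243000000 = 2.40329 μs.
Per-hop propagation t_prop = 920/2.3e+08 = 4 μs.
Pipeline fill: first packet needs 4·t_tx to clear all hops; remaining 19 packets each add one t_tx.
Total = (4+20-1)·t_tx + 4·t_prop = 23·2.40329 + 4·4 = 71.3 μs.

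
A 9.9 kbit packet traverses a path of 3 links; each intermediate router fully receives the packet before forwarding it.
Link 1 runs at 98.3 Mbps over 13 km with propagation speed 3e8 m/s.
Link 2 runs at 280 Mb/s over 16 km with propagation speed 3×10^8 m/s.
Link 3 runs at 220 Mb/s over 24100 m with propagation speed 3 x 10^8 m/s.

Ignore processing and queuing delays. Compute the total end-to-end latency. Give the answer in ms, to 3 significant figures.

L = 9900 bits.
Transmission delays (L/R per hop): 0.100712, 0.0353571, 0.045 ms; sum = 0.181069 ms.
Propagation delays (d/s per hop): 0.0433333, 0.0533333, 0.0803333 ms; sum = 0.177 ms.
End-to-end = 0.358 ms.

0.358 ms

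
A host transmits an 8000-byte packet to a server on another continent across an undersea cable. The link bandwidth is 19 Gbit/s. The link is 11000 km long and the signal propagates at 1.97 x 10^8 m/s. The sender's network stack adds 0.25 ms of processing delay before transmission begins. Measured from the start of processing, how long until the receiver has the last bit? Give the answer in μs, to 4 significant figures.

56090 μs

L = 8000 × 8 = 64000 bits.
Transmission delay = L/R = 64000 / 19000000000 = 3.36842 μs.
Propagation delay = d/s = 11000000 m / 197000000 m/s = 55837.6 μs.
Plus processing delay 0.25 ms = 250 μs.
Total = 56090 μs.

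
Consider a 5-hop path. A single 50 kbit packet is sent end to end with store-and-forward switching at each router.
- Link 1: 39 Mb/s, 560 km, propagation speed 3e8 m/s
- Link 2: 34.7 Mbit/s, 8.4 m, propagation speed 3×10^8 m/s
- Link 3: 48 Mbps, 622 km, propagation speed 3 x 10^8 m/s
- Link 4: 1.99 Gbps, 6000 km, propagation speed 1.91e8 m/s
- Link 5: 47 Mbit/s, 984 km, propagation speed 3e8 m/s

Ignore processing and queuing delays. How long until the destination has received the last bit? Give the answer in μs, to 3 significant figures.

L = 50000 bits.
Transmission delays (L/R per hop): 1282.05, 1440.92, 1041.67, 25.1256, 1063.83 μs; sum = 4853.6 μs.
Propagation delays (d/s per hop): 1866.67, 0.028, 2073.33, 31413.6, 3280 μs; sum = 38633.6 μs.
End-to-end = 43500 μs.

43500 μs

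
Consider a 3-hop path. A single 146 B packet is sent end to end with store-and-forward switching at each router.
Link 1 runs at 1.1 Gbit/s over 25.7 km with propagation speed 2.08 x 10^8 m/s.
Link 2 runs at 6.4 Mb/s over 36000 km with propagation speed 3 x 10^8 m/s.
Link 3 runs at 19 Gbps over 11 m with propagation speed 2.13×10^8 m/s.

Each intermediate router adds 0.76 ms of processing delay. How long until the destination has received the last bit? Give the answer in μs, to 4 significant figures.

121800 μs

L = 146 × 8 = 1168 bits.
Transmission delays (L/R per hop): 1.06182, 182.5, 0.0614737 μs; sum = 183.623 μs.
Propagation delays (d/s per hop): 123.558, 120000, 0.0516432 μs; sum = 120124 μs.
Processing at 2 router(s): 2 × 0.76 ms = 1520 μs.
End-to-end = 121800 μs.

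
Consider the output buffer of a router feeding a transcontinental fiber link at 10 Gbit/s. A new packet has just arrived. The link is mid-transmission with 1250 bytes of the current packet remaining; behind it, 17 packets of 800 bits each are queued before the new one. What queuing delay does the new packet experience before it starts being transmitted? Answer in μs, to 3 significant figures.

2.36 μs

Each queued packet: L/R = 800/10000000000 = 0.08 μs.
17 queued → 1.36 μs.
Plus remaining 10000 bits of current packet: 1 μs.
Queuing delay = 2.36 μs.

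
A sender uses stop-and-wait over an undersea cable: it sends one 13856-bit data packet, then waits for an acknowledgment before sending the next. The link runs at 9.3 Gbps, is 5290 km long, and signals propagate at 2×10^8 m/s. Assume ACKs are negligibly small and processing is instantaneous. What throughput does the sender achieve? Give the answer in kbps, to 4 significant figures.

261.9 kbps

t_tx = L/R = 13856/9300000000 = 1.48989e-06 s.
t_prop = 5290000/200000000 = 0.02645 s; RTT = 0.0529 s.
Cycle = t_tx + RTT = 0.0529015 s.
Throughput = L / cycle = 13856 / 0.0529015 = 261.9 kbps.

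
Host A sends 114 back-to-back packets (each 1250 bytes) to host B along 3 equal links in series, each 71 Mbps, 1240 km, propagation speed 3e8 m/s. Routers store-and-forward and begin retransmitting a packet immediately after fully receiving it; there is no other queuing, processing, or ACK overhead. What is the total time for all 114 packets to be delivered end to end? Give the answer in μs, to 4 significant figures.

Per-hop transmission t_tx = L/R = 10000/71000000 = 140.845 μs.
Per-hop propagation t_prop = 1240000/300000000 = 4133.33 μs.
Pipeline fill: first packet needs 3·t_tx to clear all hops; remaining 113 packets each add one t_tx.
Total = (3+114-1)·t_tx + 3·t_prop = 116·140.845 + 3·4133.33 = 28740 μs.

28740 μs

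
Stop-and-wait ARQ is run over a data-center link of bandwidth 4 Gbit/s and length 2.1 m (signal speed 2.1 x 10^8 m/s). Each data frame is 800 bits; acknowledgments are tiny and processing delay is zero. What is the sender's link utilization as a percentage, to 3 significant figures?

90.9 %

t_tx = L/R = 800/4000000000 = 2e-07 s.
t_prop = 2.1/210000000 = 1e-08 s; RTT = 2e-08 s.
Cycle = t_tx + RTT = 2.2e-07 s.
Utilization = t_tx / cycle = 2e-07/2.2e-07 = 90.9 %.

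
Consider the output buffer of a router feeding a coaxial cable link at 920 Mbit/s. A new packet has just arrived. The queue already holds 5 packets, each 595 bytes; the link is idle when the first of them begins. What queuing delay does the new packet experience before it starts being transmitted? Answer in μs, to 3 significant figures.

25.9 μs

Each queued packet: L/R = 4760/920000000 = 5.17391 μs.
5 queued → 25.8696 μs.
Queuing delay = 25.9 μs.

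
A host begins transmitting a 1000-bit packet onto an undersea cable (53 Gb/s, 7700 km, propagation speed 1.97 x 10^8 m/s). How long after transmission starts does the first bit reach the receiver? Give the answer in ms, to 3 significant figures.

39.1 ms

First bit experiences only propagation delay: d/s = 7700000/197000000 = 39.1 ms.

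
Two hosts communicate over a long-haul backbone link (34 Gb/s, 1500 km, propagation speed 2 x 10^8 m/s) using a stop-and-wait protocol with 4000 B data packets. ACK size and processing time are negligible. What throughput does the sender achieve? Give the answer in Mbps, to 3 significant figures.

2.13 Mbps

t_tx = L/R = 32000/34000000000 = 9.41176e-07 s.
t_prop = 1500000/200000000 = 0.0075 s; RTT = 0.015 s.
Cycle = t_tx + RTT = 0.0150009 s.
Throughput = L / cycle = 32000 / 0.0150009 = 2.13 Mbps.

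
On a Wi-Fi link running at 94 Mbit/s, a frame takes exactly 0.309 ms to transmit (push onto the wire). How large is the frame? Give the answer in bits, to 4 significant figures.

29050 bits

L = R × t_tx = 94000000 b/s × 0.000309 s = 29046 bits.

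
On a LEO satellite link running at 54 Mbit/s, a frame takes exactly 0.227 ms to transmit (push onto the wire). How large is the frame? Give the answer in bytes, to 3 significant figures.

1530 bytes

L = R × t_tx = 54000000 b/s × 0.000227 s = 12258 bits.
In bytes: 12258 / 8 = 1530 bytes.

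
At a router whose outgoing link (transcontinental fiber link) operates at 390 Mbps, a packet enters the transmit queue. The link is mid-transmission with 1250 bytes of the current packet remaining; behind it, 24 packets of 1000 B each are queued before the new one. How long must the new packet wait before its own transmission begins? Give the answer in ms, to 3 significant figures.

Each queued packet: L/R = 8000/390000000 = 0.0205128 ms.
24 queued → 0.492308 ms.
Plus remaining 10000 bits of current packet: 0.025641 ms.
Queuing delay = 0.518 ms.

0.518 ms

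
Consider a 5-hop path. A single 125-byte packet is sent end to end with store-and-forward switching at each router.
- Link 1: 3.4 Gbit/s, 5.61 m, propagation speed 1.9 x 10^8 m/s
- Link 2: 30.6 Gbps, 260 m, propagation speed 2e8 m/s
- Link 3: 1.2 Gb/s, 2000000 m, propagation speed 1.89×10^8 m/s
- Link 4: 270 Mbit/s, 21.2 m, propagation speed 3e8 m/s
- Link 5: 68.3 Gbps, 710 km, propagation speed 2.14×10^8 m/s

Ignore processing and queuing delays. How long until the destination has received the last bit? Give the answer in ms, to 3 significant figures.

13.9 ms

L = 125 × 8 = 1000 bits.
Transmission delays (L/R per hop): 0.000294118, 3.26797e-05, 0.000833333, 0.0037037, 1.46413e-05 ms; sum = 0.00487848 ms.
Propagation delays (d/s per hop): 2.95263e-05, 0.0013, 10.582, 7.06667e-05, 3.31776 ms; sum = 13.9012 ms.
End-to-end = 13.9 ms.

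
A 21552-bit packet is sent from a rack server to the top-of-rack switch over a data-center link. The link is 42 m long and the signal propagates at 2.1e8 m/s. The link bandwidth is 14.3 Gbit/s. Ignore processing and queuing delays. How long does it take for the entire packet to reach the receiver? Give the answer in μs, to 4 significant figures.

1.707 μs

Transmission delay = L/R = 21552 / 14300000000 = 1.50713 μs.
Propagation delay = d/s = 42 m / 210000000 m/s = 0.2 μs.
Total = 1.707 μs.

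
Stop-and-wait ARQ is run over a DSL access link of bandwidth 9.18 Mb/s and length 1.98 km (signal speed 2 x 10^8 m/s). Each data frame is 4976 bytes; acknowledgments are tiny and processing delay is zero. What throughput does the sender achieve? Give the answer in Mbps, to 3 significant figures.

9.14 Mbps

t_tx = L/R = 39808/9180000 = 0.00433638 s.
t_prop = 1980/200000000 = 9.9e-06 s; RTT = 1.98e-05 s.
Cycle = t_tx + RTT = 0.00435618 s.
Throughput = L / cycle = 39808 / 0.00435618 = 9.14 Mbps.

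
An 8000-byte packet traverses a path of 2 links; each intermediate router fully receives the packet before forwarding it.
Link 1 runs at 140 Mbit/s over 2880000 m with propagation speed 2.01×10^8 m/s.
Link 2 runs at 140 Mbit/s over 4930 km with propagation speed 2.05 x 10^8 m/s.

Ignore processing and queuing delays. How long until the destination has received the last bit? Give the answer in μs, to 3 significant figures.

L = 8000 × 8 = 64000 bits.
Transmission delay per hop = L/R = 64000/140000000 = 457.143 μs; 2 hops → 914.286 μs.
Propagation delays (d/s per hop): 14328.4, 24048.8 μs; sum = 38377.1 μs.
End-to-end = 39300 μs.

39300 μs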